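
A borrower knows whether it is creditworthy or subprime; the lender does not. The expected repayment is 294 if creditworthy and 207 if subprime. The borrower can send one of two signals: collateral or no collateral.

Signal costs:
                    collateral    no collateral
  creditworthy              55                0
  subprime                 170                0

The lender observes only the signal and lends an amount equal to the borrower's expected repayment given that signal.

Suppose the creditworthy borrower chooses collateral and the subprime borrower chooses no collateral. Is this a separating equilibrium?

Yes

If types separate, collateral earns payment 294 and no collateral earns 207.
Creditworthy: collateral gives 294 − 55 = 239; no collateral gives 207 − 0 = 207. No deviation. ✓
Subprime: no collateral gives 207 − 0 = 207; collateral gives 294 − 170 = 124. No deviation. ✓
Neither type gains from mimicking the other.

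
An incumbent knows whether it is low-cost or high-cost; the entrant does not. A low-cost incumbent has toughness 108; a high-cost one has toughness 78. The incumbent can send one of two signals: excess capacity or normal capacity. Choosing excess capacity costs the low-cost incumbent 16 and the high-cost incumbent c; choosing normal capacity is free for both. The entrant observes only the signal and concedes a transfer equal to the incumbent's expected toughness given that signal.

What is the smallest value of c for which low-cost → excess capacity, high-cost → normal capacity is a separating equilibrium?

Under separation: excess capacity → low-cost (pays 108); normal capacity → high-cost (pays 78).
Low-cost: 108 − 16 = 92 ≥ 78 − 0 = 78. Holds regardless of c. ✓
High-cost: 78 − 0 ≥ 108 − c, so c ≥ 108 − 78 = 30.

30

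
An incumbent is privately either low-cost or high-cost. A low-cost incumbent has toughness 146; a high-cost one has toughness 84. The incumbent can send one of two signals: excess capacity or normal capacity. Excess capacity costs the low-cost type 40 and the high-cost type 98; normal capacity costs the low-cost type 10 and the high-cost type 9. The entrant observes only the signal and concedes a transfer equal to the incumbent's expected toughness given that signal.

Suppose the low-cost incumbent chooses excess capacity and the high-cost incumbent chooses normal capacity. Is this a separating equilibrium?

If types separate, excess capacity earns payment 146 and normal capacity earns 84.
Low-cost: excess capacity gives 146 − 40 = 106; normal capacity gives 84 − 10 = 74. No deviation. ✓
High-cost: normal capacity gives 84 − 9 = 75; excess capacity gives 146 − 98 = 48. No deviation. ✓
Both incentive constraints hold.

Yes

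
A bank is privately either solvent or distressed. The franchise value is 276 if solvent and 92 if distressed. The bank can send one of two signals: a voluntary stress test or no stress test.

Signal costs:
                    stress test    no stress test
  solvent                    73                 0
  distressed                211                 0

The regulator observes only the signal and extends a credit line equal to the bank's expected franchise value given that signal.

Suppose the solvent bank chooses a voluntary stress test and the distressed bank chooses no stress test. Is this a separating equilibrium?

Yes

If types separate, stress test earns payment 276 and no stress test earns 92.
Solvent: stress test gives 276 − 73 = 203; no stress test gives 92 − 0 = 92. No deviation. ✓
Distressed: no stress test gives 92 − 0 = 92; stress test gives 276 − 211 = 65. No deviation. ✓
Both incentive constraints hold.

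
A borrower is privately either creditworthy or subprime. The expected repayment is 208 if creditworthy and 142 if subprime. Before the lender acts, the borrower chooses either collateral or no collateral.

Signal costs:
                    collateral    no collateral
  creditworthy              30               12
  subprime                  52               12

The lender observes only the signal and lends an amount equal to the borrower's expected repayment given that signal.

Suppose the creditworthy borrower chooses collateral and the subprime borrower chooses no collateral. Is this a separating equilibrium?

If types separate, collateral earns payment 208 and no collateral earns 142.
Creditworthy: collateral gives 208 − 30 = 178; no collateral gives 142 − 12 = 130. No deviation. ✓
Subprime: no collateral gives 142 − 12 = 130; collateral gives 208 − 52 = 156. Would deviate. ✗

No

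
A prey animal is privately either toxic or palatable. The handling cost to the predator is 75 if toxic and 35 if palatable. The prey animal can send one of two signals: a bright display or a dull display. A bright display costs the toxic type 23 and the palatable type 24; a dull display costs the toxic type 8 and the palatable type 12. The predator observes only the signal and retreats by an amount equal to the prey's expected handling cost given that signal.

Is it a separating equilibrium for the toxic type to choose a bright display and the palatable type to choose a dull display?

No

If types separate, bright display earns payment 75 and dull display earns 35.
Toxic: bright display gives 75 − 23 = 52; dull display gives 35 − 8 = 27. No deviation. ✓
Palatable: dull display gives 35 − 12 = 23; bright display gives 75 − 24 = 51. Would deviate. ✗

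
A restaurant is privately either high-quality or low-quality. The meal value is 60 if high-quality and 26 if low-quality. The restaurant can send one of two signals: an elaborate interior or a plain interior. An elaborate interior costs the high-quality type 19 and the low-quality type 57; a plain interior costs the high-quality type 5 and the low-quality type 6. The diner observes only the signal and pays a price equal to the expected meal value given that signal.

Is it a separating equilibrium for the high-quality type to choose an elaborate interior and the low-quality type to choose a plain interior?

Yes

Under separation the diner infers type exactly: elaborate interior → high-quality (pays 60), plain interior → low-quality (pays 26).
High-quality: elaborate interior gives 60 − 19 = 41; plain interior gives 26 − 5 = 21. No deviation. ✓
Low-quality: plain interior gives 26 − 6 = 20; elaborate interior gives 60 − 57 = 3. No deviation. ✓
Both incentive constraints hold.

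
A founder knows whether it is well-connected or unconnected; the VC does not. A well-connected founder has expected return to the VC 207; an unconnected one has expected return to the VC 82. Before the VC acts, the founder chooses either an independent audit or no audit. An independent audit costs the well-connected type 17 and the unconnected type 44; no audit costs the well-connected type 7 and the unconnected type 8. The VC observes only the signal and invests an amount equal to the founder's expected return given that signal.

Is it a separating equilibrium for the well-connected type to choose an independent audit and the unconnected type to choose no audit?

Under separation the VC infers type exactly: audit → well-connected (pays 207), no audit → unconnected (pays 82).
Well-connected: audit gives 207 − 17 = 190; no audit gives 82 − 7 = 75. No deviation. ✓
Unconnected: no audit gives 82 − 8 = 74; audit gives 207 − 44 = 163. Would deviate. ✗

No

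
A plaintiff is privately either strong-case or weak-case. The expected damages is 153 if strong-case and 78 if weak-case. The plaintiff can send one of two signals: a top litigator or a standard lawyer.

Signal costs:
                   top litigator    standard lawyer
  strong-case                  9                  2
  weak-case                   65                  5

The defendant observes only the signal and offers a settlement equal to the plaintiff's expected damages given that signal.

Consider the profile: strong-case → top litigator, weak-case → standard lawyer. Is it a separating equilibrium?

Under separation the defendant infers type exactly: top litigator → strong-case (pays 153), standard lawyer → weak-case (pays 78).
Strong-case: top litigator gives 153 − 9 = 144; standard lawyer gives 78 − 2 = 76. No deviation. ✓
Weak-case: standard lawyer gives 78 − 5 = 73; top litigator gives 153 − 65 = 88. Would deviate. ✗

No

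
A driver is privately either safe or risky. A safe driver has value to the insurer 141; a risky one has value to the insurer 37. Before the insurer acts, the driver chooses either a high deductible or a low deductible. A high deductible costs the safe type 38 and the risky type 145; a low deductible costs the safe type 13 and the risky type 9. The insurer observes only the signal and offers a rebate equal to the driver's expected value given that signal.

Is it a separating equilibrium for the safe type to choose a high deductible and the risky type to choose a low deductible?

Yes

Under separation the insurer infers type exactly: high deductible → safe (pays 141), low deductible → risky (pays 37).
Safe: high deductible gives 141 − 38 = 103; low deductible gives 37 − 13 = 24. No deviation. ✓
Risky: low deductible gives 37 − 9 = 28; high deductible gives 141 − 145 = -4. No deviation. ✓
Both incentive constraints hold.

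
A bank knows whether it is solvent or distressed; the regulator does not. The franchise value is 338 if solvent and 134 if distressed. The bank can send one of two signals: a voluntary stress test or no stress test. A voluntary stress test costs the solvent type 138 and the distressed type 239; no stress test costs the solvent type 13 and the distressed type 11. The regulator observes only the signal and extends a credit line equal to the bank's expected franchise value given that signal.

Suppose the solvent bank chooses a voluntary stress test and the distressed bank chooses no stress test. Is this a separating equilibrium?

If types separate, stress test earns payment 338 and no stress test earns 134.
Solvent: stress test gives 338 − 138 = 200; no stress test gives 134 − 13 = 121. No deviation. ✓
Distressed: no stress test gives 134 − 11 = 123; stress test gives 338 − 239 = 99. No deviation. ✓
Both incentive constraints hold.

Yes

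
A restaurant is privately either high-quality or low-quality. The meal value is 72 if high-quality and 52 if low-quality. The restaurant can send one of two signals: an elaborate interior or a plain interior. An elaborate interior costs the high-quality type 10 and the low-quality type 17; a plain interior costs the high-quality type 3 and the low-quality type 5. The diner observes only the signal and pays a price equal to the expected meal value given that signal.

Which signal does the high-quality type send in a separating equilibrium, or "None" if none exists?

None

Try high-quality → elaborate interior, low-quality → plain interior:
  If types separate, elaborate interior earns payment 72 and plain interior earns 52.
  High-quality: elaborate interior gives 72 − 10 = 62; plain interior gives 52 − 3 = 49. No deviation. ✓
  Low-quality: plain interior gives 52 − 5 = 47; elaborate interior gives 72 − 17 = 55. Would deviate. ✗
Try high-quality → plain interior, low-quality → elaborate interior:
  If types separate, plain interior earns payment 72 and elaborate interior earns 52.
  High-quality: plain interior gives 72 − 3 = 69; elaborate interior gives 52 − 10 = 42. No deviation. ✓
  Low-quality: elaborate interior gives 52 − 17 = 35; plain interior gives 72 − 5 = 67. Would deviate. ✗
Neither assignment is incentive-compatible.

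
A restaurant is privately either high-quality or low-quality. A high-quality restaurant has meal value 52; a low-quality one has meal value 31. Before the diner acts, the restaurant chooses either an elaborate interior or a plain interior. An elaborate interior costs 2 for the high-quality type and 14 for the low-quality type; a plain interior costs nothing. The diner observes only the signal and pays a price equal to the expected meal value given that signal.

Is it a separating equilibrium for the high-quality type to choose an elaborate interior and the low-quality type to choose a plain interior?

No

Under separation the diner infers type exactly: elaborate interior → high-quality (pays 52), plain interior → low-quality (pays 31).
High-quality: elaborate interior gives 52 − 2 = 50; plain interior gives 31 − 0 = 31. No deviation. ✓
Low-quality: plain interior gives 31 − 0 = 31; elaborate interior gives 52 − 14 = 38. Would deviate. ✗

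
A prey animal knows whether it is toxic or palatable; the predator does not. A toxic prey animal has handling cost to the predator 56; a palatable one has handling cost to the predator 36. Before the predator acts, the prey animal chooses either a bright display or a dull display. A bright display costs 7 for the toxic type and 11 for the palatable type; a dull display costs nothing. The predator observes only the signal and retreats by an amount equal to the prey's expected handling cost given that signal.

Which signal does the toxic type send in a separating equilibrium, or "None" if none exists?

None

Try toxic → bright display, palatable → dull display:
  If types separate, bright display earns payment 56 and dull display earns 36.
  Toxic: bright display gives 56 − 7 = 49; dull display gives 36 − 0 = 36. No deviation. ✓
  Palatable: dull display gives 36 − 0 = 36; bright display gives 56 − 11 = 45. Would deviate. ✗
Try toxic → dull display, palatable → bright display:
  If types separate, dull display earns payment 56 and bright display earns 36.
  Toxic: dull display gives 56 − 0 = 56; bright display gives 36 − 7 = 29. No deviation. ✓
  Palatable: bright display gives 36 − 11 = 25; dull display gives 56 − 0 = 56. Would deviate. ✗
Neither assignment is incentive-compatible.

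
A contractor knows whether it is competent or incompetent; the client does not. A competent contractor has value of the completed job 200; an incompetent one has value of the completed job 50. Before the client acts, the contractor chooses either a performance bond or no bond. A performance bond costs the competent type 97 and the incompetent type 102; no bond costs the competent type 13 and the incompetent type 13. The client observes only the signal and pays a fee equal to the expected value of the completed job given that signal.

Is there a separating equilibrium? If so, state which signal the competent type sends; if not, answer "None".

None

Try competent → bond, incompetent → no bond:
  Under separation the client infers type exactly: bond → competent (pays 200), no bond → incompetent (pays 50).
  Competent: bond gives 200 − 97 = 103; no bond gives 50 − 13 = 37. No deviation. ✓
  Incompetent: no bond gives 50 − 13 = 37; bond gives 200 − 102 = 98. Would deviate. ✗
Try competent → no bond, incompetent → bond:
  Under separation the client infers type exactly: no bond → competent (pays 200), bond → incompetent (pays 50).
  Competent: no bond gives 200 − 13 = 187; bond gives 50 − 97 = -47. No deviation. ✓
  Incompetent: bond gives 50 − 102 = -52; no bond gives 200 − 13 = 187. Would deviate. ✗
Neither assignment is incentive-compatible.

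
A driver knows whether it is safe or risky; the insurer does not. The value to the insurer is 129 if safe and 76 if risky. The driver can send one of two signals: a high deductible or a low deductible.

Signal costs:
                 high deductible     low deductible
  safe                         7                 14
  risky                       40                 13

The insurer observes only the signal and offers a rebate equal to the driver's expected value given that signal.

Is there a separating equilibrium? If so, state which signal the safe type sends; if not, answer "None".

Try safe → high deductible, risky → low deductible:
  Under separation the insurer infers type exactly: high deductible → safe (pays 129), low deductible → risky (pays 76).
  Safe: high deductible gives 129 − 7 = 122; low deductible gives 76 − 14 = 62. No deviation. ✓
  Risky: low deductible gives 76 − 13 = 63; high deductible gives 129 − 40 = 89. Would deviate. ✗
Try safe → low deductible, risky → high deductible:
  Under separation the insurer infers type exactly: low deductible → safe (pays 129), high deductible → risky (pays 76).
  Safe: low deductible gives 129 − 14 = 115; high deductible gives 76 − 7 = 69. No deviation. ✓
  Risky: high deductible gives 76 − 40 = 36; low deductible gives 129 − 13 = 116. Would deviate. ✗
Neither assignment is incentive-compatible.

None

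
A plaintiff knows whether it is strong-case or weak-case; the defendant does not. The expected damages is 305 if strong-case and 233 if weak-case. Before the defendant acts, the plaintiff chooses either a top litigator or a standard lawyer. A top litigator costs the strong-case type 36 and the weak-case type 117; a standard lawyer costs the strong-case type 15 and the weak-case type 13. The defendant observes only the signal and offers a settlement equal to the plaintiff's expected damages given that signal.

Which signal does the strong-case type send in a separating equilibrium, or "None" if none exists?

top litigator

Try strong-case → top litigator, weak-case → standard lawyer:
  Under separation the defendant infers type exactly: top litigator → strong-case (pays 305), standard lawyer → weak-case (pays 233).
  Strong-case: top litigator gives 305 − 36 = 269; standard lawyer gives 233 − 15 = 218. No deviation. ✓
  Weak-case: standard lawyer gives 233 − 13 = 220; top litigator gives 305 − 117 = 188. No deviation. ✓
Both hold — the strong-case type sends top litigator.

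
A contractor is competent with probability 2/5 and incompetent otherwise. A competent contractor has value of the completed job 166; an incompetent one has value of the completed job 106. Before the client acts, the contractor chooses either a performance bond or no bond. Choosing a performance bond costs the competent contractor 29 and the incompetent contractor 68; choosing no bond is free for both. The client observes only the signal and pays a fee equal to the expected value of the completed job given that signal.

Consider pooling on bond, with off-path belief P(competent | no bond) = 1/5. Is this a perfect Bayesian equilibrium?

No

At the pooled signal (bond) the client holds the prior 2/5 and pays 2/5·166 + 3/5·106 = 130. Off-path (no bond) belief 1/5 gives 1/5·166 + 4/5·106 = 118.
Competent: bond gives 130 − 29 = 101; no bond gives 118 − 0 = 118. Deviates. ✗
Incompetent: bond gives 130 − 68 = 62; no bond gives 118 − 0 = 118. Deviates. ✗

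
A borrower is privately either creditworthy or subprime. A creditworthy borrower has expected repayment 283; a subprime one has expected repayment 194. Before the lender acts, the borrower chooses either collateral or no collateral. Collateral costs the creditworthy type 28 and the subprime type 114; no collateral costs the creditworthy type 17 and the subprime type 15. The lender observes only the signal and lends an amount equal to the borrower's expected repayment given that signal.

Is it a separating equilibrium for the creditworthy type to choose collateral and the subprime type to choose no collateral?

Yes

Under separation the lender infers type exactly: collateral → creditworthy (pays 283), no collateral → subprime (pays 194).
Creditworthy: collateral gives 283 − 28 = 255; no collateral gives 194 − 17 = 177. No deviation. ✓
Subprime: no collateral gives 194 − 15 = 179; collateral gives 283 − 114 = 169. No deviation. ✓
Both incentive constraints hold.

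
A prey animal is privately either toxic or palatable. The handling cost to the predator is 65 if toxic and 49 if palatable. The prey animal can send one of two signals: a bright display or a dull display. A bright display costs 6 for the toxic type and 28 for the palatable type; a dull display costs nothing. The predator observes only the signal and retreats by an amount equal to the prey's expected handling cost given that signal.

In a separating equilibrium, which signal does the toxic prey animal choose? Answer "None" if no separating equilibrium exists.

Try toxic → bright display, palatable → dull display:
  If types separate, bright display earns payment 65 and dull display earns 49.
  Toxic: bright display gives 65 − 6 = 59; dull display gives 49 − 0 = 49. No deviation. ✓
  Palatable: dull display gives 49 − 0 = 49; bright display gives 65 − 28 = 37. No deviation. ✓
Both hold — the toxic type sends bright display.

bright display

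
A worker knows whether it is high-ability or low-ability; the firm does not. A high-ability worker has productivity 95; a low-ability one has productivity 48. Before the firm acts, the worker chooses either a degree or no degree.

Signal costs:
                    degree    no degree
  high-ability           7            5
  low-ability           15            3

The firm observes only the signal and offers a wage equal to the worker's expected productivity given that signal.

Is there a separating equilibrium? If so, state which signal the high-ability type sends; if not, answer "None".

Try high-ability → degree, low-ability → no degree:
  If types separate, degree earns payment 95 and no degree earns 48.
  High-ability: degree gives 95 − 7 = 88; no degree gives 48 − 5 = 43. No deviation. ✓
  Low-ability: no degree gives 48 − 3 = 45; degree gives 95 − 15 = 80. Would deviate. ✗
Try high-ability → no degree, low-ability → degree:
  If types separate, no degree earns payment 95 and degree earns 48.
  High-ability: no degree gives 95 − 5 = 90; degree gives 48 − 7 = 41. No deviation. ✓
  Low-ability: degree gives 48 − 15 = 33; no degree gives 95 − 3 = 92. Would deviate. ✗
Neither assignment is incentive-compatible.

None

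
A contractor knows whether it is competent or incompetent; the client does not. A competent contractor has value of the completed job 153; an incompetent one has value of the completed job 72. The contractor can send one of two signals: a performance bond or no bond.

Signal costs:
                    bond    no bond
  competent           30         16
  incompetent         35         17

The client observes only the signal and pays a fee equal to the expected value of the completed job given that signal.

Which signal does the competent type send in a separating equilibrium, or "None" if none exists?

Try competent → bond, incompetent → no bond:
  If types separate, bond earns payment 153 and no bond earns 72.
  Competent: bond gives 153 − 30 = 123; no bond gives 72 − 16 = 56. No deviation. ✓
  Incompetent: no bond gives 72 − 17 = 55; bond gives 153 − 35 = 118. Would deviate. ✗
Try competent → no bond, incompetent → bond:
  If types separate, no bond earns payment 153 and bond earns 72.
  Competent: no bond gives 153 − 16 = 137; bond gives 72 − 30 = 42. No deviation. ✓
  Incompetent: bond gives 72 − 35 = 37; no bond gives 153 − 17 = 136. Would deviate. ✗
Neither assignment is incentive-compatible.

None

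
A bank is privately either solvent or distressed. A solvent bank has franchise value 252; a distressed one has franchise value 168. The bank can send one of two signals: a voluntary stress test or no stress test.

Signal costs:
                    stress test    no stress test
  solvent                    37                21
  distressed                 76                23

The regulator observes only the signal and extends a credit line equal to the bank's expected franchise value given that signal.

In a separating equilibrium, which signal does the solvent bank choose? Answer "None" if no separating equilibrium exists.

None

Try solvent → stress test, distressed → no stress test:
  If types separate, stress test earns payment 252 and no stress test earns 168.
  Solvent: stress test gives 252 − 37 = 215; no stress test gives 168 − 21 = 147. No deviation. ✓
  Distressed: no stress test gives 168 − 23 = 145; stress test gives 252 − 76 = 176. Would deviate. ✗
Try solvent → no stress test, distressed → stress test:
  If types separate, no stress test earns payment 252 and stress test earns 168.
  Solvent: no stress test gives 252 − 21 = 231; stress test gives 168 − 37 = 131. No deviation. ✓
  Distressed: stress test gives 168 − 76 = 92; no stress test gives 252 − 23 = 229. Would deviate. ✗
Neither assignment is incentive-compatible.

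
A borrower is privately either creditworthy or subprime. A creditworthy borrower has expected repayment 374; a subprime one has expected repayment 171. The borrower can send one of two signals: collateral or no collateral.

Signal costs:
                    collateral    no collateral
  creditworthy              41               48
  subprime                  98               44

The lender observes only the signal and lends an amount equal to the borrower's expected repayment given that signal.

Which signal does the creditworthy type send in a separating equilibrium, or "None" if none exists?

Try creditworthy → collateral, subprime → no collateral:
  If types separate, collateral earns payment 374 and no collateral earns 171.
  Creditworthy: collateral gives 374 − 41 = 333; no collateral gives 171 − 48 = 123. No deviation. ✓
  Subprime: no collateral gives 171 − 44 = 127; collateral gives 374 − 98 = 276. Would deviate. ✗
Try creditworthy → no collateral, subprime → collateral:
  If types separate, no collateral earns payment 374 and collateral earns 171.
  Creditworthy: no collateral gives 374 − 48 = 326; collateral gives 171 − 41 = 130. No deviation. ✓
  Subprime: collateral gives 171 − 98 = 73; no collateral gives 374 − 44 = 330. Would deviate. ✗
Neither assignment is incentive-compatible.

None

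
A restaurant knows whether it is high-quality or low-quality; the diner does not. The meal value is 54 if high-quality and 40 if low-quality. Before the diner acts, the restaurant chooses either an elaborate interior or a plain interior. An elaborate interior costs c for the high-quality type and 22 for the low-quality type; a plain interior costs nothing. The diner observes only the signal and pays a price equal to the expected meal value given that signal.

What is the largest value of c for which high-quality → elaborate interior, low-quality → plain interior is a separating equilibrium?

14

Under separation: elaborate interior → high-quality (pays 54); plain interior → low-quality (pays 40).
Low-quality: 40 − 0 = 40 ≥ 54 − 22 = 32. Holds regardless of c. ✓
High-quality: 54 − c ≥ 40 − 0, so c ≤ 54 − 40 = 14.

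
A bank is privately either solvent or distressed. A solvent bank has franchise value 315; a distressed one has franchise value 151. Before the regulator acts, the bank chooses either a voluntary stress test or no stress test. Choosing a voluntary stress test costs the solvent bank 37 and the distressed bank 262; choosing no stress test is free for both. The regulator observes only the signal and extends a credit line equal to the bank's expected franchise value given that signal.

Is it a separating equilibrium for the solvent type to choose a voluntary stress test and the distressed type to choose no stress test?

Under separation the regulator infers type exactly: stress test → solvent (pays 315), no stress test → distressed (pays 151).
Solvent: stress test gives 315 − 37 = 278; no stress test gives 151 − 0 = 151. No deviation. ✓
Distressed: no stress test gives 151 − 0 = 151; stress test gives 315 − 262 = 53. No deviation. ✓
Neither type gains from mimicking the other.

Yes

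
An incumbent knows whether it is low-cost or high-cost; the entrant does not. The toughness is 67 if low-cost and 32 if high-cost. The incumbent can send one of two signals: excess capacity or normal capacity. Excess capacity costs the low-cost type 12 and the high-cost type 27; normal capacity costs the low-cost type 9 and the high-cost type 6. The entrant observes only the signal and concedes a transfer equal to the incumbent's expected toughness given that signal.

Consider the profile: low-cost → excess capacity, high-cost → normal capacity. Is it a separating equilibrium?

No

Under separation the entrant infers type exactly: excess capacity → low-cost (pays 67), normal capacity → high-cost (pays 32).
Low-cost: excess capacity gives 67 − 12 = 55; normal capacity gives 32 − 9 = 23. No deviation. ✓
High-cost: normal capacity gives 32 − 6 = 26; excess capacity gives 67 − 27 = 40. Would deviate. ✗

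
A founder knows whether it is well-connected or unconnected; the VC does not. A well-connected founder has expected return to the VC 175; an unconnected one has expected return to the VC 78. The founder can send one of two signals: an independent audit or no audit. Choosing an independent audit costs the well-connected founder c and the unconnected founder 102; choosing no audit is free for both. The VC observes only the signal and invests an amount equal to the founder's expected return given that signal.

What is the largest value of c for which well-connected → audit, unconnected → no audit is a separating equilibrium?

Under separation: audit → well-connected (pays 175); no audit → unconnected (pays 78).
Unconnected: 78 − 0 = 78 ≥ 175 − 102 = 73. Holds regardless of c. ✓
Well-connected: 175 − c ≥ 78 − 0, so c ≤ 175 − 78 = 97.

97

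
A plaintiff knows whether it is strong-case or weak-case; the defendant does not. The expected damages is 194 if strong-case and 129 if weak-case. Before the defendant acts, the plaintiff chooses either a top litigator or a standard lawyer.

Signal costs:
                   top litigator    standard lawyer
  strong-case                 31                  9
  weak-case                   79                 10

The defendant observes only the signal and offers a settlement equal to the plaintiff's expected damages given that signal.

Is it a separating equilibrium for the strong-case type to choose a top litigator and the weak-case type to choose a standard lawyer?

Yes

If types separate, top litigator earns payment 194 and standard lawyer earns 129.
Strong-case: top litigator gives 194 − 31 = 163; standard lawyer gives 129 − 9 = 120. No deviation. ✓
Weak-case: standard lawyer gives 129 − 10 = 119; top litigator gives 194 − 79 = 115. No deviation. ✓
Neither type gains from mimicking the other.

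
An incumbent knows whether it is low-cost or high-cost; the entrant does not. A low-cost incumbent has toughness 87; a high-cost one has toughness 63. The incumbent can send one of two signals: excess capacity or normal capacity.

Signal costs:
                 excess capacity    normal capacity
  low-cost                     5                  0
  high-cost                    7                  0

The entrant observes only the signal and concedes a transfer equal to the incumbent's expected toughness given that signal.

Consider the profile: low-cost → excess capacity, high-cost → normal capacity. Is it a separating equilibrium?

No

Under separation the entrant infers type exactly: excess capacity → low-cost (pays 87), normal capacity → high-cost (pays 63).
Low-cost: excess capacity gives 87 − 5 = 82; normal capacity gives 63 − 0 = 63. No deviation. ✓
High-cost: normal capacity gives 63 − 0 = 63; excess capacity gives 87 − 7 = 80. Would deviate. ✗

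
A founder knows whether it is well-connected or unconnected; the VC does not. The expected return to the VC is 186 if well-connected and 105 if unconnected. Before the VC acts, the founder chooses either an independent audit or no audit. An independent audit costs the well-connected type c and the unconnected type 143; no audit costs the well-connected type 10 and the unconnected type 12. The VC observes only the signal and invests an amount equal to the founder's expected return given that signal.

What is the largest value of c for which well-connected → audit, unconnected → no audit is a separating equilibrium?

91

Under separation: audit → well-connected (pays 186); no audit → unconnected (pays 105).
Unconnected: 105 − 12 = 93 ≥ 186 − 143 = 43. Holds regardless of c. ✓
Well-connected: 186 − c ≥ 105 − 10, so c ≤ 186 − 95 = 91.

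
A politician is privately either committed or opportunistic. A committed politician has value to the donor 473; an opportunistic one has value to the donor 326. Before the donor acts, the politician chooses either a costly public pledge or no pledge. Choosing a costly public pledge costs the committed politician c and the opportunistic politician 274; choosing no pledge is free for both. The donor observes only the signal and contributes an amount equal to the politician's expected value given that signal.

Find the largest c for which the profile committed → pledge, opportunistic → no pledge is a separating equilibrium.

Under separation: pledge → committed (pays 473); no pledge → opportunistic (pays 326).
Opportunistic: 326 − 0 = 326 ≥ 473 − 274 = 199. Holds regardless of c. ✓
Committed: 473 − c ≥ 326 − 0, so c ≤ 473 − 326 = 147.

147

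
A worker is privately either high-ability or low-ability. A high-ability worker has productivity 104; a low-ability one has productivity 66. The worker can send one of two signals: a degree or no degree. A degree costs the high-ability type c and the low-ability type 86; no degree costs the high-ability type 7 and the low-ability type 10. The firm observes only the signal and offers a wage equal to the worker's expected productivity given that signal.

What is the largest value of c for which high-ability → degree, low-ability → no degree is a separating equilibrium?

Under separation: degree → high-ability (pays 104); no degree → low-ability (pays 66).
Low-ability: 66 − 10 = 56 ≥ 104 − 86 = 18. Holds regardless of c. ✓
High-ability: 104 − c ≥ 66 − 7, so c ≤ 104 − 59 = 45.

45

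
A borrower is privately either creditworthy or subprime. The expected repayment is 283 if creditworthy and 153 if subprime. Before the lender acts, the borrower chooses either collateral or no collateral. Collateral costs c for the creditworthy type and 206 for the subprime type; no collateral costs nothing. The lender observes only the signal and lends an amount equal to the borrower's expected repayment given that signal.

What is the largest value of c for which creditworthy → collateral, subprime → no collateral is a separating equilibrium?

Under separation: collateral → creditworthy (pays 283); no collateral → subprime (pays 153).
Subprime: 153 − 0 = 153 ≥ 283 − 206 = 77. Holds regardless of c. ✓
Creditworthy: 283 − c ≥ 153 − 0, so c ≤ 283 − 153 = 130.

130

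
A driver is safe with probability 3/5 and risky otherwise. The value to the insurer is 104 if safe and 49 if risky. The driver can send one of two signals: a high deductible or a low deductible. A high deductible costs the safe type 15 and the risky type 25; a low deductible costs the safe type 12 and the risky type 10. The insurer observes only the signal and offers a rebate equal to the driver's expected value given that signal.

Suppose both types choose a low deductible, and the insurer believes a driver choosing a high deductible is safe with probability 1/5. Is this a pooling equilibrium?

Yes

At the pooled signal (low deductible) the insurer holds the prior 3/5 and pays 3/5·104 + 2/5·49 = 82. Off-path (high deductible) belief 1/5 gives 1/5·104 + 4/5·49 = 60.
Safe: low deductible gives 82 − 12 = 70; high deductible gives 60 − 15 = 45. Stays. ✓
Risky: low deductible gives 82 − 10 = 72; high deductible gives 60 − 25 = 35. Stays. ✓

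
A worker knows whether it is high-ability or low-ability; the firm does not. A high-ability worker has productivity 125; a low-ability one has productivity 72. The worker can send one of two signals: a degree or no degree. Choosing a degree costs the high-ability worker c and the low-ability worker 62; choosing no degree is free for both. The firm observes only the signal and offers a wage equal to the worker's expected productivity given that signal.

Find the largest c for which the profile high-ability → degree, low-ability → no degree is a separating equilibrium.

Under separation: degree → high-ability (pays 125); no degree → low-ability (pays 72).
Low-ability: 72 − 0 = 72 ≥ 125 − 62 = 63. Holds regardless of c. ✓
High-ability: 125 − c ≥ 72 − 0, so c ≤ 125 − 72 = 53.

53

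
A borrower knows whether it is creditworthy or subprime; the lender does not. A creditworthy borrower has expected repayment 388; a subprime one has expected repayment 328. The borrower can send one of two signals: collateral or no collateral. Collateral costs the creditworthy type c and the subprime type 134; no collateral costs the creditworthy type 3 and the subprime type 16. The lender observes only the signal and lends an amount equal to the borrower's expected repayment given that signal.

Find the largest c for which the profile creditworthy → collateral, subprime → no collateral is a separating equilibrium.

63

Under separation: collateral → creditworthy (pays 388); no collateral → subprime (pays 328).
Subprime: 328 − 16 = 312 ≥ 388 − 134 = 254. Holds regardless of c. ✓
Creditworthy: 388 − c ≥ 328 − 3, so c ≤ 388 − 325 = 63.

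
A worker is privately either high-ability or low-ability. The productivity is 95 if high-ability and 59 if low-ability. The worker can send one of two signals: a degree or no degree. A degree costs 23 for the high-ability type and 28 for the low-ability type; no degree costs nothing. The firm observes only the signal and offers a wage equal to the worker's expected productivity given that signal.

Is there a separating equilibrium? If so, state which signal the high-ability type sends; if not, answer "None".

Try high-ability → degree, low-ability → no degree:
  If types separate, degree earns payment 95 and no degree earns 59.
  High-ability: degree gives 95 − 23 = 72; no degree gives 59 − 0 = 59. No deviation. ✓
  Low-ability: no degree gives 59 − 0 = 59; degree gives 95 − 28 = 67. Would deviate. ✗
Try high-ability → no degree, low-ability → degree:
  If types separate, no degree earns payment 95 and degree earns 59.
  High-ability: no degree gives 95 − 0 = 95; degree gives 59 − 23 = 36. No deviation. ✓
  Low-ability: degree gives 59 − 28 = 31; no degree gives 95 − 0 = 95. Would deviate. ✗
Neither assignment is incentive-compatible.

None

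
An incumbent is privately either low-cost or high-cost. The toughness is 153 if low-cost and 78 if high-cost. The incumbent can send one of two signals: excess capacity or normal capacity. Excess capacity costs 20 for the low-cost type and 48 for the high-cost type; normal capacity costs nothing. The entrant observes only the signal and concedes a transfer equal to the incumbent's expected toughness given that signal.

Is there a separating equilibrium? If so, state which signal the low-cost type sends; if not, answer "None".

Try low-cost → excess capacity, high-cost → normal capacity:
  Under separation the entrant infers type exactly: excess capacity → low-cost (pays 153), normal capacity → high-cost (pays 78).
  Low-cost: excess capacity gives 153 − 20 = 133; normal capacity gives 78 − 0 = 78. No deviation. ✓
  High-cost: normal capacity gives 78 − 0 = 78; excess capacity gives 153 − 48 = 105. Would deviate. ✗
Try low-cost → normal capacity, high-cost → excess capacity:
  Under separation the entrant infers type exactly: normal capacity → low-cost (pays 153), excess capacity → high-cost (pays 78).
  Low-cost: normal capacity gives 153 − 0 = 153; excess capacity gives 78 − 20 = 58. No deviation. ✓
  High-cost: excess capacity gives 78 − 48 = 30; normal capacity gives 153 − 0 = 153. Would deviate. ✗
Neither assignment is incentive-compatible.

None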